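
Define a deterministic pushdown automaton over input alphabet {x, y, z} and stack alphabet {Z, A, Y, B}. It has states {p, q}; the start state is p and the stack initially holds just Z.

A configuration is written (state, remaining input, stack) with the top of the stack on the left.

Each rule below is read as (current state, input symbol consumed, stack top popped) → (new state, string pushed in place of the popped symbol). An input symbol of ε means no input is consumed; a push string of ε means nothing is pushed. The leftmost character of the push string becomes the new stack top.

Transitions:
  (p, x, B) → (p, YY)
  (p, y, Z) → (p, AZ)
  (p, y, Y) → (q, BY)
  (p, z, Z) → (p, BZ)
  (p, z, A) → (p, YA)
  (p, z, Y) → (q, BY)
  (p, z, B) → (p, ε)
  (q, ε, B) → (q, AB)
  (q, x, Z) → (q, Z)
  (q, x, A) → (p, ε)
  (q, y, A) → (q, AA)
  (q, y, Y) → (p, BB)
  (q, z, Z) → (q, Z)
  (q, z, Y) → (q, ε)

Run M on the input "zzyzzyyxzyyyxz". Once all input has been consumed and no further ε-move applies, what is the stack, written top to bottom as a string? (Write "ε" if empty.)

YAABYAABYAZ

(p, zzyzzyyxzyyyxz, Z)
  read z, top Z: go to p, push BZ → (p, zyzzyyxzyyyxz, BZ)
  read z, top B: go to p, push ε → (p, yzzyyxzyyyxz, Z)
  read y, top Z: go to p, push AZ → (p, zzyyxzyyyxz, AZ)
  read z, top A: go to p, push YA → (p, zyyxzyyyxz, YAZ)
  read z, top Y: go to q, push BY → (q, yyxzyyyxz, BYAZ)
  ε-move, top B: go to q, push AB → (q, yyxzyyyxz, ABYAZ)
  read y, top A: go to q, push AA → (q, yxzyyyxz, AABYAZ)
  read y, top A: go to q, push AA → (q, xzyyyxz, AAABYAZ)
  read x, top A: go to p, push ε → (p, zyyyxz, AABYAZ)
  read z, top A: go to p, push YA → (p, yyyxz, YAABYAZ)
  read y, top Y: go to q, push BY → (q, yyxz, BYAABYAZ)
  ε-move, top B: go to q, push AB → (q, yyxz, ABYAABYAZ)
  read y, top A: go to q, push AA → (q, yxz, AABYAABYAZ)
  read y, top A: go to q, push AA → (q, xz, AAABYAABYAZ)
  read x, top A: go to p, push ε → (p, z, AABYAABYAZ)
  read z, top A: go to p, push YA → (p, ε, YAABYAABYAZ)
All input consumed in state p with stack YAABYAABYAZ.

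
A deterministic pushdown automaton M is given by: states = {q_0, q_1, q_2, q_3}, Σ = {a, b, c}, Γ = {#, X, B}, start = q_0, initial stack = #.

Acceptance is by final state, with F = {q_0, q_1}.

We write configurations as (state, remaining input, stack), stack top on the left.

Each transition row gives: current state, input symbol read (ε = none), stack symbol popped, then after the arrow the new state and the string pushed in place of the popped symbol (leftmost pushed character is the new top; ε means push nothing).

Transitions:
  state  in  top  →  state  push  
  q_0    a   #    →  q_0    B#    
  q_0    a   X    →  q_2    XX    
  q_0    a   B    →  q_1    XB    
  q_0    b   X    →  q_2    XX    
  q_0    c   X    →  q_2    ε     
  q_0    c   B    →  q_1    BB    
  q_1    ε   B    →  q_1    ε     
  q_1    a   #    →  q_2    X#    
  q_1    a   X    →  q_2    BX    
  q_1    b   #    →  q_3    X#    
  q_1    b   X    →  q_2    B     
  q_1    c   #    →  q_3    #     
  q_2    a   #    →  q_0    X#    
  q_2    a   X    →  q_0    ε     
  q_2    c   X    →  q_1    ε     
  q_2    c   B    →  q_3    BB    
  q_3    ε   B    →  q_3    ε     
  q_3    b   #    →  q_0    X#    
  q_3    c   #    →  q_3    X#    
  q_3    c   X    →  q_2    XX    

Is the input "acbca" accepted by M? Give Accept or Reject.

(q_0, acbca, #) ⊢ (q_0, cbca, B#) ⊢ (q_1, bca, BB#) ⊢ (q_1, bca, B#) ⊢ (q_1, bca, #) ⊢ (q_3, ca, X#) ⊢ (q_2, a, XX#) ⊢ (q_0, ε, X#)
All input consumed; state q_0 ∈ F.

Accept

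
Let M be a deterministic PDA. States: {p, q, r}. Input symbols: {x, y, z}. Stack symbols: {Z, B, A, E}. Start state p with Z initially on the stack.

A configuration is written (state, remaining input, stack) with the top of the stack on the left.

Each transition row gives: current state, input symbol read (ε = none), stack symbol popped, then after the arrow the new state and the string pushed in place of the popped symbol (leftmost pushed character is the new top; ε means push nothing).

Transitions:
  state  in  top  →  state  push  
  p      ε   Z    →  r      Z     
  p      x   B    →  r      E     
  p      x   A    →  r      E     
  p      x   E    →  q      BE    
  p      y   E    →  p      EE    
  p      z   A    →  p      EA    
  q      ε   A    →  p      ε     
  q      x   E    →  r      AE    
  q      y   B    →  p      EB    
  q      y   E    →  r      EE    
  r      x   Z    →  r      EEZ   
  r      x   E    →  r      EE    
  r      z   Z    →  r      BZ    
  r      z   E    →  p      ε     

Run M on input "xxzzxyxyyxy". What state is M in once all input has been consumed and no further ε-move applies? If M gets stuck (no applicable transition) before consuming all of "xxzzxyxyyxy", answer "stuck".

stuck

(p, xxzzxyxyyxy, Z) ⊢ (r, xxzzxyxyyxy, Z) ⊢ (r, xzzxyxyyxy, EEZ) ⊢ (r, zzxyxyyxy, EEEZ) ⊢ (p, zxyxyyxy, EEZ)
No transition for (p, z, top E); M blocks with input zxyxyyxy remaining.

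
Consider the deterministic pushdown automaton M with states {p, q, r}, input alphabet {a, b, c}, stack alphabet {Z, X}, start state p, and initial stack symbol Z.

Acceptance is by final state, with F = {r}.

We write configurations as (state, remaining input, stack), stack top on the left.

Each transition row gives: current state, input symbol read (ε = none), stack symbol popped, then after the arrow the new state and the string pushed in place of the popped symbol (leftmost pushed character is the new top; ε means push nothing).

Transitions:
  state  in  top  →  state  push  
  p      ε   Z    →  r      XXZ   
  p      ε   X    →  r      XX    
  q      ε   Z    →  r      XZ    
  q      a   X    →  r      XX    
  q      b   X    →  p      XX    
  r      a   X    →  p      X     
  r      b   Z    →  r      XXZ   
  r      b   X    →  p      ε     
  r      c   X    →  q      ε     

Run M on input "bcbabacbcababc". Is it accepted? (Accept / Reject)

Reject

(p, bcbabacbcababc, Z)
  ε-move, top Z: go to r, push XXZ → (r, bcbabacbcababc, XXZ)
  read b, top X: go to p, push ε → (p, cbabacbcababc, XZ)
  ε-move, top X: go to r, push XX → (r, cbabacbcababc, XXZ)
  read c, top X: go to q, push ε → (q, babacbcababc, XZ)
  read b, top X: go to p, push XX → (p, abacbcababc, XXZ)
  ε-move, top X: go to r, push XX → (r, abacbcababc, XXXZ)
  read a, top X: go to p, push X → (p, bacbcababc, XXXZ)
  ε-move, top X: go to r, push XX → (r, bacbcababc, XXXXZ)
  read b, top X: go to p, push ε → (p, acbcababc, XXXZ)
  ε-move, top X: go to r, push XX → (r, acbcababc, XXXXZ)
  read a, top X: go to p, push X → (p, cbcababc, XXXXZ)
  ε-move, top X: go to r, push XX → (r, cbcababc, XXXXXZ)
  read c, top X: go to q, push ε → (q, bcababc, XXXXZ)
  read b, top X: go to p, push XX → (p, cababc, XXXXXZ)
  ε-move, top X: go to r, push XX → (r, cababc, XXXXXXZ)
  read c, top X: go to q, push ε → (q, ababc, XXXXXZ)
  read a, top X: go to r, push XX → (r, babc, XXXXXXZ)
  read b, top X: go to p, push ε → (p, abc, XXXXXZ)
  ε-move, top X: go to r, push XX → (r, abc, XXXXXXZ)
  read a, top X: go to p, push X → (p, bc, XXXXXXZ)
  ε-move, top X: go to r, push XX → (r, bc, XXXXXXXZ)
  read b, top X: go to p, push ε → (p, c, XXXXXXZ)
  ε-move, top X: go to r, push XX → (r, c, XXXXXXXZ)
  read c, top X: go to q, push ε → (q, ε, XXXXXXZ)
All input consumed; state q ∉ F and no further ε-move applies.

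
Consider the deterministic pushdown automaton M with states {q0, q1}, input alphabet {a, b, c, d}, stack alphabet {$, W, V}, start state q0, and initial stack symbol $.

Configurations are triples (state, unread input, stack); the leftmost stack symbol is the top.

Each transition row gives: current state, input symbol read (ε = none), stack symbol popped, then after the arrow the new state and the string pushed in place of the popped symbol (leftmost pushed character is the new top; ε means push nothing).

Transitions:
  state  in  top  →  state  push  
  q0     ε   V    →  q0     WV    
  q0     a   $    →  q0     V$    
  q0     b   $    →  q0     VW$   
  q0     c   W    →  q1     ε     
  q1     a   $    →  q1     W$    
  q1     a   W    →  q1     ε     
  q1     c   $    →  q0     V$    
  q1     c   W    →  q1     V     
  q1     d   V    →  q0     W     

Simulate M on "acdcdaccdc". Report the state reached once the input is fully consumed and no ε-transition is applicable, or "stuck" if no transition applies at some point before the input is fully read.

stuck

(q0, acdcdaccdc, $) ⊢ (q0, cdcdaccdc, V$) ⊢ (q0, cdcdaccdc, WV$) ⊢ (q1, dcdaccdc, V$) ⊢ (q0, cdaccdc, W$) ⊢ (q1, daccdc, $)
No transition for (q1, d, top $); M blocks with input daccdc remaining.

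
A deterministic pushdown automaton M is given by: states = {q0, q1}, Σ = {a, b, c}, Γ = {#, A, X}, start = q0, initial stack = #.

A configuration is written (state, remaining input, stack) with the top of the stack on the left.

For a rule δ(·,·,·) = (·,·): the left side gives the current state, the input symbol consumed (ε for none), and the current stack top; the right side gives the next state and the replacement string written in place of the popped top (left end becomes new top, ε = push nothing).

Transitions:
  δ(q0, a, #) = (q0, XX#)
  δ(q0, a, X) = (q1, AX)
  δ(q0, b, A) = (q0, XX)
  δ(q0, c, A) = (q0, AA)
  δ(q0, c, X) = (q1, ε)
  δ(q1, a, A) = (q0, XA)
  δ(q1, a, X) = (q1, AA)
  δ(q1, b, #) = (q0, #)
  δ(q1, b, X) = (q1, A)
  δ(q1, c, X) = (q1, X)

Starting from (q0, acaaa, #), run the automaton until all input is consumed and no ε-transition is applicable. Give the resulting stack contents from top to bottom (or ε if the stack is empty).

(q0, acaaa, #)
  read a, top #: go to q0, push XX# → (q0, caaa, XX#)
  read c, top X: go to q1, push ε → (q1, aaa, X#)
  read a, top X: go to q1, push AA → (q1, aa, AA#)
  read a, top A: go to q0, push XA → (q0, a, XAA#)
  read a, top X: go to q1, push AX → (q1, ε, AXAA#)
All input consumed in state q1 with stack AXAA#.

AXAA#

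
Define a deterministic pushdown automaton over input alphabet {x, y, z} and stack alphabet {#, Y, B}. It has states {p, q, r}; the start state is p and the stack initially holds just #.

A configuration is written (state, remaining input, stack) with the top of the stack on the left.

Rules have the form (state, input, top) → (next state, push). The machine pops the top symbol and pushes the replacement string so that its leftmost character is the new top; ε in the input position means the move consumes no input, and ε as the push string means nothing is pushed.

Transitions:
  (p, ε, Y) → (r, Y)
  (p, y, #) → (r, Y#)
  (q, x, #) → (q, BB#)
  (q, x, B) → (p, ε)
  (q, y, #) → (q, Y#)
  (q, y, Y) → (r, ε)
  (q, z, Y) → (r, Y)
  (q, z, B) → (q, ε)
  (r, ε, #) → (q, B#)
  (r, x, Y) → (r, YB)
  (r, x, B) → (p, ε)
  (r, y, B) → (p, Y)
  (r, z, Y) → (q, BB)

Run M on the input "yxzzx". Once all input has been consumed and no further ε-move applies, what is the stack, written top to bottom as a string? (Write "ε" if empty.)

(p, yxzzx, #)
  read y, top #: go to r, push Y# → (r, xzzx, Y#)
  read x, top Y: go to r, push YB → (r, zzx, YB#)
  read z, top Y: go to q, push BB → (q, zx, BBB#)
  read z, top B: go to q, push ε → (q, x, BB#)
  read x, top B: go to p, push ε → (p, ε, B#)
All input consumed in state p with stack B#.

B#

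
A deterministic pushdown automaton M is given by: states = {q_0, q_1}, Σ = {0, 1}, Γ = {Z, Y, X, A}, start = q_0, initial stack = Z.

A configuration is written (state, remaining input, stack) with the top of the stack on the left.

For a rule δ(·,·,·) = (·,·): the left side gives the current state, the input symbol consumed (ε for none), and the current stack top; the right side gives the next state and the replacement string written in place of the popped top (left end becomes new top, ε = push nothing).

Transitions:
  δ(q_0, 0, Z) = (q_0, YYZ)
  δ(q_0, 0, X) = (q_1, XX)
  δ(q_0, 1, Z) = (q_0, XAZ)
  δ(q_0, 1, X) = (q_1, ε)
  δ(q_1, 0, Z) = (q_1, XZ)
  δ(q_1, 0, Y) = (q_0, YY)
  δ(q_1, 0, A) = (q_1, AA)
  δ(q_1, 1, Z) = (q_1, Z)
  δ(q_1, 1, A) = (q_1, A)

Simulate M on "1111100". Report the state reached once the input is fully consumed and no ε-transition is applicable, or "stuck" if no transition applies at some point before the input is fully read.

q_1

(q_0, 1111100, Z) ⊢ (q_0, 111100, XAZ) ⊢ (q_1, 11100, AZ) ⊢ (q_1, 1100, AZ) ⊢ (q_1, 100, AZ) ⊢ (q_1, 00, AZ) ⊢ (q_1, 0, AAZ) ⊢ (q_1, ε, AAAZ)
All input consumed; M is in state q_1.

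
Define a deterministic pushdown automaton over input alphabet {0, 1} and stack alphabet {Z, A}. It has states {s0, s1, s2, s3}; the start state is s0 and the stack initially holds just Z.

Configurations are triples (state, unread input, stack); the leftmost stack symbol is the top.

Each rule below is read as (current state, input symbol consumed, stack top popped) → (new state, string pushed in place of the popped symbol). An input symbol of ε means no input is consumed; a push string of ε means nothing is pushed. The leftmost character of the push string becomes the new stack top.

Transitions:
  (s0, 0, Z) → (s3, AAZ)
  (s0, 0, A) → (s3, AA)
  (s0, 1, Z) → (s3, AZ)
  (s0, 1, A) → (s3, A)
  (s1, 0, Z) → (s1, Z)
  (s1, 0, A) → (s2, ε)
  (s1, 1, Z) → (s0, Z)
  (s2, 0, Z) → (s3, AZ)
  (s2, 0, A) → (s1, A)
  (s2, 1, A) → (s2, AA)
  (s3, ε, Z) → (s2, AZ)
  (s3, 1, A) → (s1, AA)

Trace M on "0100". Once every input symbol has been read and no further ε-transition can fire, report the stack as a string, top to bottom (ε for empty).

(s0, 0100, Z)
  read 0, top Z: go to s3, push AAZ → (s3, 100, AAZ)
  read 1, top A: go to s1, push AA → (s1, 00, AAAZ)
  read 0, top A: go to s2, push ε → (s2, 0, AAZ)
  read 0, top A: go to s1, push A → (s1, ε, AAZ)
All input consumed in state s1 with stack AAZ.

AAZ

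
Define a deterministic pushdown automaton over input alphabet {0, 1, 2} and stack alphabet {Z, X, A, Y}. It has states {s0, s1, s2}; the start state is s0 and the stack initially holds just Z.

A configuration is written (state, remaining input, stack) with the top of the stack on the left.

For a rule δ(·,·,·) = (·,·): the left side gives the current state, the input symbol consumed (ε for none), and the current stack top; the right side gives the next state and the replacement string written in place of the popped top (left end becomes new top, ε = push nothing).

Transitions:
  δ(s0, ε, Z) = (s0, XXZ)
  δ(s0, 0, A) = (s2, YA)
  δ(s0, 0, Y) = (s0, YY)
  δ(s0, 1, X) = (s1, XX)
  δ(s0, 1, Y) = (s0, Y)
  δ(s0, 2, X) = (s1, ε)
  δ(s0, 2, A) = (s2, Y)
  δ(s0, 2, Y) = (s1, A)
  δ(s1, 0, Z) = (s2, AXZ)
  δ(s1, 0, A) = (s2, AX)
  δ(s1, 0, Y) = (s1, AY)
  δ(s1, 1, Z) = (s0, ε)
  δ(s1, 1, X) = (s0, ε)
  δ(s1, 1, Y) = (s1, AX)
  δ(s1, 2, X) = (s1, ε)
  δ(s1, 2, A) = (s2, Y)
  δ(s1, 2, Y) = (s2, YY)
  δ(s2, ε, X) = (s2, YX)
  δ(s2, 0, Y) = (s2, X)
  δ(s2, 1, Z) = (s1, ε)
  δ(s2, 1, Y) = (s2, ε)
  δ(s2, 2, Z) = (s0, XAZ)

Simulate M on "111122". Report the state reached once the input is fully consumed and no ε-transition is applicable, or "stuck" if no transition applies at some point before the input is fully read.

s1

(s0, 111122, Z) ⊢ (s0, 111122, XXZ) ⊢ (s1, 11122, XXXZ) ⊢ (s0, 1122, XXZ) ⊢ (s1, 122, XXXZ) ⊢ (s0, 22, XXZ) ⊢ (s1, 2, XZ) ⊢ (s1, ε, Z)
All input consumed; M is in state s1.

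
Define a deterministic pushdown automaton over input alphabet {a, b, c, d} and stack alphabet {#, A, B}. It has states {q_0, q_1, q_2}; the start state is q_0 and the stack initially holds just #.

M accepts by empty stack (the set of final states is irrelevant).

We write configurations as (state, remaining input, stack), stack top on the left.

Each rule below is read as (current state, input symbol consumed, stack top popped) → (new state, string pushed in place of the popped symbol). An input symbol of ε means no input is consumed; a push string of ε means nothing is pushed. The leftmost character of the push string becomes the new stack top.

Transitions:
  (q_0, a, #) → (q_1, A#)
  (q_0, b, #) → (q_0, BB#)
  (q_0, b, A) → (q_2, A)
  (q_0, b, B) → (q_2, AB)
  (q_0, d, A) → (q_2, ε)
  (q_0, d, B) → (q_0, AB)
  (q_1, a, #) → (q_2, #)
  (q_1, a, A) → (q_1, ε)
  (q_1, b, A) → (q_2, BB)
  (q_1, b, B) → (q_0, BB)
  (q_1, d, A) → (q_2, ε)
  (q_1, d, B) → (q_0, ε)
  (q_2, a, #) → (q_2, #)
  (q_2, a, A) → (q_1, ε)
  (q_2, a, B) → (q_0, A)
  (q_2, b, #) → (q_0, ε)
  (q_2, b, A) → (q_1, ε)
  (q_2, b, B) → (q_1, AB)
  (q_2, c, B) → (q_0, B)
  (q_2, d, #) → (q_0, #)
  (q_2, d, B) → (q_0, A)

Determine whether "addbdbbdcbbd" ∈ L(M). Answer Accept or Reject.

Reject

(q_0, addbdbbdcbbd, #) ⊢ (q_1, ddbdbbdcbbd, A#) ⊢ (q_2, dbdbbdcbbd, #) ⊢ (q_0, bdbbdcbbd, #) ⊢ (q_0, dbbdcbbd, BB#) ⊢ (q_0, bbdcbbd, ABB#) ⊢ (q_2, bdcbbd, ABB#) ⊢ (q_1, dcbbd, BB#) ⊢ (q_0, cbbd, B#)
No transition applies at (q_0, cbbd, B#); input not fully consumed.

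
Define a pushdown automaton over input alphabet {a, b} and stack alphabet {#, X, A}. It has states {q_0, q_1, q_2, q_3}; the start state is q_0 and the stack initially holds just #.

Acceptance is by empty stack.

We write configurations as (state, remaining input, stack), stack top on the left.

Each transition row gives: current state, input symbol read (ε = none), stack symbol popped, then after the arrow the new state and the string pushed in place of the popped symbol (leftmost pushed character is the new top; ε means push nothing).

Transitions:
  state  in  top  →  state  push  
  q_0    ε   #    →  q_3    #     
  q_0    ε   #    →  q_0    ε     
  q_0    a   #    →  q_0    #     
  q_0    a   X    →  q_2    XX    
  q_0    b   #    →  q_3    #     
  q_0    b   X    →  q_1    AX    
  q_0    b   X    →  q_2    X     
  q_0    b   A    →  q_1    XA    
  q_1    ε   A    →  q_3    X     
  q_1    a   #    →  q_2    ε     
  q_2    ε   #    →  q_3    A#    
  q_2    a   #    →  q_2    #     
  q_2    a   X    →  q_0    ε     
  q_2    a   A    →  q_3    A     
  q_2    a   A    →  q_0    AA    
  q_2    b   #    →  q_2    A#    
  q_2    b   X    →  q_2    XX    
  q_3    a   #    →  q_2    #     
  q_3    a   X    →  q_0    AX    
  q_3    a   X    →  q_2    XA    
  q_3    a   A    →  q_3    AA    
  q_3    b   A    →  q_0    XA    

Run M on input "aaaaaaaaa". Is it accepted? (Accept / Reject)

Accept

One accepting computation: (q_0, aaaaaaaaa, #) ⊢ (q_0, aaaaaaaa, #) ⊢ (q_0, aaaaaaa, #) ⊢ (q_0, aaaaaa, #) ⊢ (q_0, aaaaa, #) ⊢ (q_0, aaaa, #) ⊢ (q_0, aaa, #) ⊢ (q_0, aa, #) ⊢ (q_0, a, #) ⊢ (q_0, ε, #) ⊢ (q_0, ε, ε)
All input consumed and the stack is empty.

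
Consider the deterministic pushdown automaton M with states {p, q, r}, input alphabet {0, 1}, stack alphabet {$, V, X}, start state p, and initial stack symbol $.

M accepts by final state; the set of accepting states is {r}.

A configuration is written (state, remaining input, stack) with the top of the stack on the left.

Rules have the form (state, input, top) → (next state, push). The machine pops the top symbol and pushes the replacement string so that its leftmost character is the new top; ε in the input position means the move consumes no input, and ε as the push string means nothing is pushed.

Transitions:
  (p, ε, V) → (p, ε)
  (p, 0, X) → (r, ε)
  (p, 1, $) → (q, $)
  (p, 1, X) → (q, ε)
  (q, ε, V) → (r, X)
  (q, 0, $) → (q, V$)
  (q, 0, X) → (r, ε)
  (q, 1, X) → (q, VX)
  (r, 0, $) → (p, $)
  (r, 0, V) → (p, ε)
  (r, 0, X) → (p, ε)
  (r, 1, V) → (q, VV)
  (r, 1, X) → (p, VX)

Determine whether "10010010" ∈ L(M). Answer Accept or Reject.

Accept

(p, 10010010, $)
  read 1, top $: go to q, push $ → (q, 0010010, $)
  read 0, top $: go to q, push V$ → (q, 010010, V$)
  ε-move, top V: go to r, push X → (r, 010010, X$)
  read 0, top X: go to p, push ε → (p, 10010, $)
  read 1, top $: go to q, push $ → (q, 0010, $)
  read 0, top $: go to q, push V$ → (q, 010, V$)
  ε-move, top V: go to r, push X → (r, 010, X$)
  read 0, top X: go to p, push ε → (p, 10, $)
  read 1, top $: go to q, push $ → (q, 0, $)
  read 0, top $: go to q, push V$ → (q, ε, V$)
  ε-move, top V: go to r, push X → (r, ε, X$)
All input consumed; state r ∈ F.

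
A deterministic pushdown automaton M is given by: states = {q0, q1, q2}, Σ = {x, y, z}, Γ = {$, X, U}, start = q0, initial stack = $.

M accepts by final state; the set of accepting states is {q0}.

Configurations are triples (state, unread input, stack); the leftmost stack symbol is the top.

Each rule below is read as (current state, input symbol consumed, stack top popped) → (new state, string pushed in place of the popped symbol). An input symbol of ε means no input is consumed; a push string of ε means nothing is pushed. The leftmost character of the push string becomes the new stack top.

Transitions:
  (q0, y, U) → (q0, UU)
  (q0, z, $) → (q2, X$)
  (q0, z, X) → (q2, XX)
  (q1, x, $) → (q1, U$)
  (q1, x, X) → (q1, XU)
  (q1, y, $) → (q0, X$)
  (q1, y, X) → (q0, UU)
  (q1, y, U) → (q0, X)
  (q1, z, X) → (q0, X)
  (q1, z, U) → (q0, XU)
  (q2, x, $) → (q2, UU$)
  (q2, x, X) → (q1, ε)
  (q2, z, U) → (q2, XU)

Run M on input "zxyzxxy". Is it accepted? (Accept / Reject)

Accept

(q0, zxyzxxy, $) ⊢ (q2, xyzxxy, X$) ⊢ (q1, yzxxy, $) ⊢ (q0, zxxy, X$) ⊢ (q2, xxy, XX$) ⊢ (q1, xy, X$) ⊢ (q1, y, XU$) ⊢ (q0, ε, UUU$)
All input consumed; state q0 ∈ F.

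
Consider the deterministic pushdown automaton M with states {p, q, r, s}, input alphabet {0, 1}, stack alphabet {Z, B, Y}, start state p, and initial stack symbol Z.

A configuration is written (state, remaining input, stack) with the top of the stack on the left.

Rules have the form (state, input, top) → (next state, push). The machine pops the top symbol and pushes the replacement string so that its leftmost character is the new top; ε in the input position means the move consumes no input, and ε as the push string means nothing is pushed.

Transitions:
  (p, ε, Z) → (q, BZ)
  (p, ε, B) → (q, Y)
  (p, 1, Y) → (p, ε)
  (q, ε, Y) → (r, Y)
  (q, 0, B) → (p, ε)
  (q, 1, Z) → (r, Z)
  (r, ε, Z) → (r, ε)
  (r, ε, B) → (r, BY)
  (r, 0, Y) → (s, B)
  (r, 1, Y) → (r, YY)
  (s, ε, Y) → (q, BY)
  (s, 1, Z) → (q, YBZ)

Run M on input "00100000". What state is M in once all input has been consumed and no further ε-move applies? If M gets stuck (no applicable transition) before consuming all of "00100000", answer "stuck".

(p, 00100000, Z)
  ε-move, top Z: go to q, push BZ → (q, 00100000, BZ)
  read 0, top B: go to p, push ε → (p, 0100000, Z)
  ε-move, top Z: go to q, push BZ → (q, 0100000, BZ)
  read 0, top B: go to p, push ε → (p, 100000, Z)
  ε-move, top Z: go to q, push BZ → (q, 100000, BZ)
No transition for (q, 1, top B); M blocks with input 100000 remaining.

stuck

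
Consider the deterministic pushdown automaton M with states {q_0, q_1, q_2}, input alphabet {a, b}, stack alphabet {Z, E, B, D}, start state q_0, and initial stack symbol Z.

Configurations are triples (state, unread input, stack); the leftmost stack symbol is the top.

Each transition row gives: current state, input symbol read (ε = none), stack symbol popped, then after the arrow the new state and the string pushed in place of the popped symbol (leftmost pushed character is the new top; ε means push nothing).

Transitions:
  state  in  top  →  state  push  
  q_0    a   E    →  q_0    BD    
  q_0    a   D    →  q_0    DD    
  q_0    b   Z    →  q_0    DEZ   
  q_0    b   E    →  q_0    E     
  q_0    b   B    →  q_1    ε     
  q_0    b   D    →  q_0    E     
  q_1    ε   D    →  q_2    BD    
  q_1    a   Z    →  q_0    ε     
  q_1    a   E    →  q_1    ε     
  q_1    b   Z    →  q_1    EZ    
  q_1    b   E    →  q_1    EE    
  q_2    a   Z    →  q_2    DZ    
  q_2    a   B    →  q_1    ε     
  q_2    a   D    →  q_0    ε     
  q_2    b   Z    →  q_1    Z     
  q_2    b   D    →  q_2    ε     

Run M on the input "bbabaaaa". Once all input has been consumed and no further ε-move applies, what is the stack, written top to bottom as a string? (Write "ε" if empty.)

(q_0, bbabaaaa, Z)
  read b, top Z: go to q_0, push DEZ → (q_0, babaaaa, DEZ)
  read b, top D: go to q_0, push E → (q_0, abaaaa, EEZ)
  read a, top E: go to q_0, push BD → (q_0, baaaa, BDEZ)
  read b, top B: go to q_1, push ε → (q_1, aaaa, DEZ)
  ε-move, top D: go to q_2, push BD → (q_2, aaaa, BDEZ)
  read a, top B: go to q_1, push ε → (q_1, aaa, DEZ)
  ε-move, top D: go to q_2, push BD → (q_2, aaa, BDEZ)
  read a, top B: go to q_1, push ε → (q_1, aa, DEZ)
  ε-move, top D: go to q_2, push BD → (q_2, aa, BDEZ)
  read a, top B: go to q_1, push ε → (q_1, a, DEZ)
  ε-move, top D: go to q_2, push BD → (q_2, a, BDEZ)
  read a, top B: go to q_1, push ε → (q_1, ε, DEZ)
  ε-move, top D: go to q_2, push BD → (q_2, ε, BDEZ)
All input consumed in state q_2 with stack BDEZ.

BDEZ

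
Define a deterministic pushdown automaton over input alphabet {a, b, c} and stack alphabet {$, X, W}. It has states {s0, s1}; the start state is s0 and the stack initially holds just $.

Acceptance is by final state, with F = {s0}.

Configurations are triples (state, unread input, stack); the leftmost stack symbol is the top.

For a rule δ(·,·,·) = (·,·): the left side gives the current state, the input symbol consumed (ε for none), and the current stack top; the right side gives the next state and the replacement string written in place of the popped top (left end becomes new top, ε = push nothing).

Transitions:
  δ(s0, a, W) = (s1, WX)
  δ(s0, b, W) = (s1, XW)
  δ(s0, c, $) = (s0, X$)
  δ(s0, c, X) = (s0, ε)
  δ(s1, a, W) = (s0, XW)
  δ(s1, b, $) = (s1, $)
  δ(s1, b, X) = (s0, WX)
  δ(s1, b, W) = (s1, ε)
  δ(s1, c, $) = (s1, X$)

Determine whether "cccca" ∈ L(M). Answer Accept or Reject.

Reject

(s0, cccca, $)
  read c, top $: go to s0, push X$ → (s0, ccca, X$)
  read c, top X: go to s0, push ε → (s0, cca, $)
  read c, top $: go to s0, push X$ → (s0, ca, X$)
  read c, top X: go to s0, push ε → (s0, a, $)
No transition applies at (s0, a, $); input not fully consumed.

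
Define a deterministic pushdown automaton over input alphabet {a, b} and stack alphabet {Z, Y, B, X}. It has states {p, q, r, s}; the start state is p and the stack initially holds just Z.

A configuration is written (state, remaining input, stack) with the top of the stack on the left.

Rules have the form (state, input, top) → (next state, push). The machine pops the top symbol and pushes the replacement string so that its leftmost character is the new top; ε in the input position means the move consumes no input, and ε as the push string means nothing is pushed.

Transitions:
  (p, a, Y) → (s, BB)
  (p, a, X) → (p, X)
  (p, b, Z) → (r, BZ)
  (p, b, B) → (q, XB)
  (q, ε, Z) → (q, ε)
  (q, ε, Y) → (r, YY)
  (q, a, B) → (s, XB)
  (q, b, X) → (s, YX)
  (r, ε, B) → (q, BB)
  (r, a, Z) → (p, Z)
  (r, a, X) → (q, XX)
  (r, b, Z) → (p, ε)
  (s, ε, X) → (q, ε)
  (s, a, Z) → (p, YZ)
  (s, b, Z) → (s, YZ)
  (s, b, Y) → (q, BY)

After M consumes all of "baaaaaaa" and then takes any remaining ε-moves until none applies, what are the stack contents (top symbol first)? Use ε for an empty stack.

BBZ

(p, baaaaaaa, Z)
  read b, top Z: go to r, push BZ → (r, aaaaaaa, BZ)
  ε-move, top B: go to q, push BB → (q, aaaaaaa, BBZ)
  read a, top B: go to s, push XB → (s, aaaaaa, XBBZ)
  ε-move, top X: go to q, push ε → (q, aaaaaa, BBZ)
  read a, top B: go to s, push XB → (s, aaaaa, XBBZ)
  ε-move, top X: go to q, push ε → (q, aaaaa, BBZ)
  read a, top B: go to s, push XB → (s, aaaa, XBBZ)
  ε-move, top X: go to q, push ε → (q, aaaa, BBZ)
  read a, top B: go to s, push XB → (s, aaa, XBBZ)
  ε-move, top X: go to q, push ε → (q, aaa, BBZ)
  read a, top B: go to s, push XB → (s, aa, XBBZ)
  ε-move, top X: go to q, push ε → (q, aa, BBZ)
  read a, top B: go to s, push XB → (s, a, XBBZ)
  ε-move, top X: go to q, push ε → (q, a, BBZ)
  read a, top B: go to s, push XB → (s, ε, XBBZ)
  ε-move, top X: go to q, push ε → (q, ε, BBZ)
All input consumed in state q with stack BBZ.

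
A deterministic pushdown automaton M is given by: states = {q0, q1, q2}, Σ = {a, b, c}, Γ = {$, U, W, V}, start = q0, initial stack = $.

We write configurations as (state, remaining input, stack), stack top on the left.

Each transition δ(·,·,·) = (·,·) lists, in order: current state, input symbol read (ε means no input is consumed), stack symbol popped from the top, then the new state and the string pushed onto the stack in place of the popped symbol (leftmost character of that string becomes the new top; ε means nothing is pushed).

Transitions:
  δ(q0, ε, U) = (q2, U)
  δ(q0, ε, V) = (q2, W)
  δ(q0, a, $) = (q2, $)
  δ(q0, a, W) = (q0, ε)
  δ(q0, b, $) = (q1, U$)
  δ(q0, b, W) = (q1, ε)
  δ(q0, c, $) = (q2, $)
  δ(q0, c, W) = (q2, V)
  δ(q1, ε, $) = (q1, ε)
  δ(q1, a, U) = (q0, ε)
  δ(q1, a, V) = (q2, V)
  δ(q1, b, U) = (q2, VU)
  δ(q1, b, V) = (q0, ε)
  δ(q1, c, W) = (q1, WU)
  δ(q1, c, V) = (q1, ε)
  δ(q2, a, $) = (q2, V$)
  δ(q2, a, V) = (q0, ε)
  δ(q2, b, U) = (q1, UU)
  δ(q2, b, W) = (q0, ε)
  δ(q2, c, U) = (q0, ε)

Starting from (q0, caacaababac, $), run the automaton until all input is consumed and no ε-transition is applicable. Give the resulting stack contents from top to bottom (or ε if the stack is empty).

(q0, caacaababac, $)
  read c, top $: go to q2, push $ → (q2, aacaababac, $)
  read a, top $: go to q2, push V$ → (q2, acaababac, V$)
  read a, top V: go to q0, push ε → (q0, caababac, $)
  read c, top $: go to q2, push $ → (q2, aababac, $)
  read a, top $: go to q2, push V$ → (q2, ababac, V$)
  read a, top V: go to q0, push ε → (q0, babac, $)
  read b, top $: go to q1, push U$ → (q1, abac, U$)
  read a, top U: go to q0, push ε → (q0, bac, $)
  read b, top $: go to q1, push U$ → (q1, ac, U$)
  read a, top U: go to q0, push ε → (q0, c, $)
  read c, top $: go to q2, push $ → (q2, ε, $)
All input consumed in state q2 with stack $.

$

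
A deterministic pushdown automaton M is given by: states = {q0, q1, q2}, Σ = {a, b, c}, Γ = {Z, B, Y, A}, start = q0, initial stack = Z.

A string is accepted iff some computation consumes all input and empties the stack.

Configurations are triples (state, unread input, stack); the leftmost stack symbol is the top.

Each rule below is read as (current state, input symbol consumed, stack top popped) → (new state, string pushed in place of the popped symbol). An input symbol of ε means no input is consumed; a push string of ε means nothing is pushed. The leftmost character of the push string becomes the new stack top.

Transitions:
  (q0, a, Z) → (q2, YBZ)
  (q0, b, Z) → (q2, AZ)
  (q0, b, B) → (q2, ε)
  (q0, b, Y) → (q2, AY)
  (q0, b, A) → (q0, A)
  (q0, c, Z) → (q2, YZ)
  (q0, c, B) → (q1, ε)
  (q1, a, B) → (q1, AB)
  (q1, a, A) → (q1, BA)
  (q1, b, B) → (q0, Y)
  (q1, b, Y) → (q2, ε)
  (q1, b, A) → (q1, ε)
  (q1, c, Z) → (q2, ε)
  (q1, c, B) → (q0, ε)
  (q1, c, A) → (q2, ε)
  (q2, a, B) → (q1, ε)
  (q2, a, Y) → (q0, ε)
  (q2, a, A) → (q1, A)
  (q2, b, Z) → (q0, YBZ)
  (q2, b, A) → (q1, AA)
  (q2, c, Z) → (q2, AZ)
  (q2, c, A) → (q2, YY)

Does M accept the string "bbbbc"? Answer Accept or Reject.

Accept

(q0, bbbbc, Z) ⊢ (q2, bbbc, AZ) ⊢ (q1, bbc, AAZ) ⊢ (q1, bc, AZ) ⊢ (q1, c, Z) ⊢ (q2, ε, ε)
All input consumed and the stack is empty.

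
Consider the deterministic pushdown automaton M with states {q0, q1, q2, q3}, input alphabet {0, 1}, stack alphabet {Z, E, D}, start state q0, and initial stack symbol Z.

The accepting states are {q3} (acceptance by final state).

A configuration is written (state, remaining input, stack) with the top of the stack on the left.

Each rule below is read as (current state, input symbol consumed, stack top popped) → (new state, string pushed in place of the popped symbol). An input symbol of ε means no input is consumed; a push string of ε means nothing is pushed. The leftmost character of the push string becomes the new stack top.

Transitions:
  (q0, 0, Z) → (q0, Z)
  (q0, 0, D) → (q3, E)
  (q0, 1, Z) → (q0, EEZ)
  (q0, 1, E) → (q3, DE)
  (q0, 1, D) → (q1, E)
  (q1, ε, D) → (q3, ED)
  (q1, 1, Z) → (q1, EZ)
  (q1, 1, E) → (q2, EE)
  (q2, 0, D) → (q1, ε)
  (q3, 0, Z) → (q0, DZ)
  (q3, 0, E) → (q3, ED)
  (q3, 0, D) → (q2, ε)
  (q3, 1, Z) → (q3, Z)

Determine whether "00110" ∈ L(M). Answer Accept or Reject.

(q0, 00110, Z) ⊢ (q0, 0110, Z) ⊢ (q0, 110, Z) ⊢ (q0, 10, EEZ) ⊢ (q3, 0, DEEZ) ⊢ (q2, ε, EEZ)
All input consumed; state q2 ∉ F and no further ε-move applies.

Reject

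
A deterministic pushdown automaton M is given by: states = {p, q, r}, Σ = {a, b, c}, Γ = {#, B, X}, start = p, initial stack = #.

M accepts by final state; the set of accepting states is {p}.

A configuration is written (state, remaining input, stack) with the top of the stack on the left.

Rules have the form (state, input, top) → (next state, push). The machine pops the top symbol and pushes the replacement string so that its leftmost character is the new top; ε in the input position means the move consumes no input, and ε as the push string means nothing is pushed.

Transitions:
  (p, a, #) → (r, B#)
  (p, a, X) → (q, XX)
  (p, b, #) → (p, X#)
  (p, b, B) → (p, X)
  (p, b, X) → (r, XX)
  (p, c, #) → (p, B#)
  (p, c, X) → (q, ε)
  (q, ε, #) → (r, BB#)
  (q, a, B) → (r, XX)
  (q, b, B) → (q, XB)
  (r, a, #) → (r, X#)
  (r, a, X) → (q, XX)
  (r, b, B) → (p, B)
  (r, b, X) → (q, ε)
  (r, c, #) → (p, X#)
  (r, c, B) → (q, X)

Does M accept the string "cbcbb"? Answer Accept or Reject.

(p, cbcbb, #)
  read c, top #: go to p, push B# → (p, bcbb, B#)
  read b, top B: go to p, push X → (p, cbb, X#)
  read c, top X: go to q, push ε → (q, bb, #)
  ε-move, top #: go to r, push BB# → (r, bb, BB#)
  read b, top B: go to p, push B → (p, b, BB#)
  read b, top B: go to p, push X → (p, ε, XB#)
All input consumed; state p ∈ F.

Accept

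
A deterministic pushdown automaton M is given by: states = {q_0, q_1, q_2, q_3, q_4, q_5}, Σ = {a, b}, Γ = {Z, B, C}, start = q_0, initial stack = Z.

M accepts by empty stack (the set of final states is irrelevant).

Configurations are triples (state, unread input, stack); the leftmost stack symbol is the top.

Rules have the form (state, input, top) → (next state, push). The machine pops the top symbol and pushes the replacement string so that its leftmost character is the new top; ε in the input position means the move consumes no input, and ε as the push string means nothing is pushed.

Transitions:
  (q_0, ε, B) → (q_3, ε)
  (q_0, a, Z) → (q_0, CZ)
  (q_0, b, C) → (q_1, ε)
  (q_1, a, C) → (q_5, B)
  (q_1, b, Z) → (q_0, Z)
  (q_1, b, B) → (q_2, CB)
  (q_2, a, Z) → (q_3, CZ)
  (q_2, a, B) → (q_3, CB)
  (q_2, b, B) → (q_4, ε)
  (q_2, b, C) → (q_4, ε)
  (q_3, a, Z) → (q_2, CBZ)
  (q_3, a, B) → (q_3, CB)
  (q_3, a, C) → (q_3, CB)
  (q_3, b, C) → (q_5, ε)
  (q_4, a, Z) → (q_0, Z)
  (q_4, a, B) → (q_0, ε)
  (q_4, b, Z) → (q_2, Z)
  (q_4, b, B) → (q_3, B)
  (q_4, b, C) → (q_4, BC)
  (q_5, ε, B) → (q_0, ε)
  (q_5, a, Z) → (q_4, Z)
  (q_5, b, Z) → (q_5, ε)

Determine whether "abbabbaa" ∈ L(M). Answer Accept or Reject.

Reject

(q_0, abbabbaa, Z)
  read a, top Z: go to q_0, push CZ → (q_0, bbabbaa, CZ)
  read b, top C: go to q_1, push ε → (q_1, babbaa, Z)
  read b, top Z: go to q_0, push Z → (q_0, abbaa, Z)
  read a, top Z: go to q_0, push CZ → (q_0, bbaa, CZ)
  read b, top C: go to q_1, push ε → (q_1, baa, Z)
  read b, top Z: go to q_0, push Z → (q_0, aa, Z)
  read a, top Z: go to q_0, push CZ → (q_0, a, CZ)
No transition applies at (q_0, a, CZ); input not fully consumed.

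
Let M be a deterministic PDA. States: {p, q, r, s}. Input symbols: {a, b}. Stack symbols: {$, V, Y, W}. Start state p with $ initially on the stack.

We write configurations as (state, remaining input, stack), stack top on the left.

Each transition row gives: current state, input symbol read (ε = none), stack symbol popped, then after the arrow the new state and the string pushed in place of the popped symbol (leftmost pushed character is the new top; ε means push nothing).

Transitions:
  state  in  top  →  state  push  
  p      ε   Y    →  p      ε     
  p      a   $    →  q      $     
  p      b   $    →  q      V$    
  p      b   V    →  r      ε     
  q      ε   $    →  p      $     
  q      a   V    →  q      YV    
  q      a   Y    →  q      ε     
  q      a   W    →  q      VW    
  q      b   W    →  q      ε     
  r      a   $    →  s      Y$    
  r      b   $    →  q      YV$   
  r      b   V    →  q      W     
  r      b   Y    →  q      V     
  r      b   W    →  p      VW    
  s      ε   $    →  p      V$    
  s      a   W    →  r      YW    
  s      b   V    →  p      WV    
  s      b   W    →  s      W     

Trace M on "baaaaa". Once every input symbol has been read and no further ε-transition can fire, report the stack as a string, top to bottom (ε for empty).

YV$

(p, baaaaa, $) ⊢ (q, aaaaa, V$) ⊢ (q, aaaa, YV$) ⊢ (q, aaa, V$) ⊢ (q, aa, YV$) ⊢ (q, a, V$) ⊢ (q, ε, YV$)
All input consumed in state q with stack YV$.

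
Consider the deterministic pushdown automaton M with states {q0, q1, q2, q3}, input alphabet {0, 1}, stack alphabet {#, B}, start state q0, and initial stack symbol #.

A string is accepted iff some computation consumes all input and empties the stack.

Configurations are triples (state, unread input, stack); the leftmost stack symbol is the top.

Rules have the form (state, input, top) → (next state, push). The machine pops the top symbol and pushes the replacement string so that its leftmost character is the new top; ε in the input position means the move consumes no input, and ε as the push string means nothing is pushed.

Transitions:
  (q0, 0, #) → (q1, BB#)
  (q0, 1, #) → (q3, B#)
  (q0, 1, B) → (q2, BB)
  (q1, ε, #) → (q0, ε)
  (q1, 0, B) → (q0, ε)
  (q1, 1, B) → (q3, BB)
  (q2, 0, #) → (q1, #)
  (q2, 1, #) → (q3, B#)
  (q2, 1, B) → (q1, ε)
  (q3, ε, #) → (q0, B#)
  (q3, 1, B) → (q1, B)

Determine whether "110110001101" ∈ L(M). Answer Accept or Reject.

(q0, 110110001101, #)
  read 1, top #: go to q3, push B# → (q3, 10110001101, B#)
  read 1, top B: go to q1, push B → (q1, 0110001101, B#)
  read 0, top B: go to q0, push ε → (q0, 110001101, #)
  read 1, top #: go to q3, push B# → (q3, 10001101, B#)
  read 1, top B: go to q1, push B → (q1, 0001101, B#)
  read 0, top B: go to q0, push ε → (q0, 001101, #)
  read 0, top #: go to q1, push BB# → (q1, 01101, BB#)
  read 0, top B: go to q0, push ε → (q0, 1101, B#)
  read 1, top B: go to q2, push BB → (q2, 101, BB#)
  read 1, top B: go to q1, push ε → (q1, 01, B#)
  read 0, top B: go to q0, push ε → (q0, 1, #)
  read 1, top #: go to q3, push B# → (q3, ε, B#)
All input consumed; stack is B#, not empty, and no further ε-move applies.

Reject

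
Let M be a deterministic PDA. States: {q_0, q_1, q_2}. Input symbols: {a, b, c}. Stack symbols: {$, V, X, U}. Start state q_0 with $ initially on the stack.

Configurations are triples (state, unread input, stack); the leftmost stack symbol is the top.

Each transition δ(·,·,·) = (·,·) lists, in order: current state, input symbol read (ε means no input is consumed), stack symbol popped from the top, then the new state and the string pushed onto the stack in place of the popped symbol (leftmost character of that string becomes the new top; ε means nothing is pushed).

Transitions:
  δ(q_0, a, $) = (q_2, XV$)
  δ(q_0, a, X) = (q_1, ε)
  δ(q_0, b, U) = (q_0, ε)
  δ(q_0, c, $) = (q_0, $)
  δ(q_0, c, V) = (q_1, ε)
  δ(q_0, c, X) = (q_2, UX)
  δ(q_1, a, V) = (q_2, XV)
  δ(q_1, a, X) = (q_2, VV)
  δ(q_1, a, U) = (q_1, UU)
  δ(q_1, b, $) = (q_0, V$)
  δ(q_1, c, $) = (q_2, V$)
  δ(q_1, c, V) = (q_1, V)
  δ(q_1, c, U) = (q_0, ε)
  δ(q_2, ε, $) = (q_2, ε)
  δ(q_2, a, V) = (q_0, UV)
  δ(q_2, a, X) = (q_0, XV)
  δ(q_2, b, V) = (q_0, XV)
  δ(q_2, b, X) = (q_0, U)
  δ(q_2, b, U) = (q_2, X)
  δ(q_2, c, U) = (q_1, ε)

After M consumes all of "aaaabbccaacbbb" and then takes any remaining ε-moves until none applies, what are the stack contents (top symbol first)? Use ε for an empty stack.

(q_0, aaaabbccaacbbb, $)
  read a, top $: go to q_2, push XV$ → (q_2, aaabbccaacbbb, XV$)
  read a, top X: go to q_0, push XV → (q_0, aabbccaacbbb, XVV$)
  read a, top X: go to q_1, push ε → (q_1, abbccaacbbb, VV$)
  read a, top V: go to q_2, push XV → (q_2, bbccaacbbb, XVV$)
  read b, top X: go to q_0, push U → (q_0, bccaacbbb, UVV$)
  read b, top U: go to q_0, push ε → (q_0, ccaacbbb, VV$)
  read c, top V: go to q_1, push ε → (q_1, caacbbb, V$)
  read c, top V: go to q_1, push V → (q_1, aacbbb, V$)
  read a, top V: go to q_2, push XV → (q_2, acbbb, XV$)
  read a, top X: go to q_0, push XV → (q_0, cbbb, XVV$)
  read c, top X: go to q_2, push UX → (q_2, bbb, UXVV$)
  read b, top U: go to q_2, push X → (q_2, bb, XXVV$)
  read b, top X: go to q_0, push U → (q_0, b, UXVV$)
  read b, top U: go to q_0, push ε → (q_0, ε, XVV$)
All input consumed in state q_0 with stack XVV$.

XVV$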